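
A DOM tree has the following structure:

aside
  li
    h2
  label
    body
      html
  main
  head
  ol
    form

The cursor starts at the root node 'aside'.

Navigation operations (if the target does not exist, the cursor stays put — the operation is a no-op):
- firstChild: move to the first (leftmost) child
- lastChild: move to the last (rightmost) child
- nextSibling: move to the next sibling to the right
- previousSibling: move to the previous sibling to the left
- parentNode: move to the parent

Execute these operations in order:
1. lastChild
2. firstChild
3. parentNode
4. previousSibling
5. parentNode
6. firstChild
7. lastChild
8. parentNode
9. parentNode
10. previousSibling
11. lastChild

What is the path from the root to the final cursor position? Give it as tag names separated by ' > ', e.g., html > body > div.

Answer: aside > ol

Derivation:
After 1 (lastChild): ol
After 2 (firstChild): form
After 3 (parentNode): ol
After 4 (previousSibling): head
After 5 (parentNode): aside
After 6 (firstChild): li
After 7 (lastChild): h2
After 8 (parentNode): li
After 9 (parentNode): aside
After 10 (previousSibling): aside (no-op, stayed)
After 11 (lastChild): ol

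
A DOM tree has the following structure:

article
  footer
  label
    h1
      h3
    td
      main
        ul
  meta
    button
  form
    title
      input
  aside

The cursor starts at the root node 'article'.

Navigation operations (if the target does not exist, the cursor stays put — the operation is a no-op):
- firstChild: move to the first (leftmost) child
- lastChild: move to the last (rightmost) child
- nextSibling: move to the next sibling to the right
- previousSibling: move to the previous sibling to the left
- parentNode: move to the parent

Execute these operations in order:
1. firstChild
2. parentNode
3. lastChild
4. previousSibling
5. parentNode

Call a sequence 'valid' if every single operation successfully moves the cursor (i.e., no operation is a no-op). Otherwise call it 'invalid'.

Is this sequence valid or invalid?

Answer: valid

Derivation:
After 1 (firstChild): footer
After 2 (parentNode): article
After 3 (lastChild): aside
After 4 (previousSibling): form
After 5 (parentNode): article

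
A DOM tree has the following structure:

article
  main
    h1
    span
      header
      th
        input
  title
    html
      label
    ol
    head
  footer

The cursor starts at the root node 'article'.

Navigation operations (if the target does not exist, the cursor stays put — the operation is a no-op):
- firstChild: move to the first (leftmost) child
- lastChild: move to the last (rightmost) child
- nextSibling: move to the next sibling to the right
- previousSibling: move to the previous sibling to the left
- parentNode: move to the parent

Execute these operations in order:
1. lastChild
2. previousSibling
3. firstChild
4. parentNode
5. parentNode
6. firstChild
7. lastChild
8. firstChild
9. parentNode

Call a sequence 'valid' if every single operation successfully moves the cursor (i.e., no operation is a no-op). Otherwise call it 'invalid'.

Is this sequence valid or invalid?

After 1 (lastChild): footer
After 2 (previousSibling): title
After 3 (firstChild): html
After 4 (parentNode): title
After 5 (parentNode): article
After 6 (firstChild): main
After 7 (lastChild): span
After 8 (firstChild): header
After 9 (parentNode): span

Answer: valid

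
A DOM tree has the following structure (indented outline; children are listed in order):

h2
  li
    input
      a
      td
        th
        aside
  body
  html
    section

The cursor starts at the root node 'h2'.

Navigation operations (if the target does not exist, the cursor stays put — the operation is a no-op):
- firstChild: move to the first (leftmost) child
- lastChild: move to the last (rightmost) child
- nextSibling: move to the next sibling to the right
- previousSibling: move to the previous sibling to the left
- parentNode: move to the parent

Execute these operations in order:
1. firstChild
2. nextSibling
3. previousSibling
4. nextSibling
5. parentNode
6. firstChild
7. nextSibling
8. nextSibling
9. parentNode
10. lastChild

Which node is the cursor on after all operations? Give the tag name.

Answer: html

Derivation:
After 1 (firstChild): li
After 2 (nextSibling): body
After 3 (previousSibling): li
After 4 (nextSibling): body
After 5 (parentNode): h2
After 6 (firstChild): li
After 7 (nextSibling): body
After 8 (nextSibling): html
After 9 (parentNode): h2
After 10 (lastChild): html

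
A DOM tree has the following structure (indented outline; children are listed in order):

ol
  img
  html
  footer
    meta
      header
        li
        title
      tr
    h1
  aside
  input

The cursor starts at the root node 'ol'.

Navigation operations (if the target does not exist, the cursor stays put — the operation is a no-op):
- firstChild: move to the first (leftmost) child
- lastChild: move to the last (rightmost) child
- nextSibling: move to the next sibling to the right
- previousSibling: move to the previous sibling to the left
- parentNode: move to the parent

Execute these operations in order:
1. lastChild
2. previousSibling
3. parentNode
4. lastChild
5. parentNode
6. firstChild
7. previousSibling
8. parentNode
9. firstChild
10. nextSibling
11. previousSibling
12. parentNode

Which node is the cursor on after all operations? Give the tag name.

Answer: ol

Derivation:
After 1 (lastChild): input
After 2 (previousSibling): aside
After 3 (parentNode): ol
After 4 (lastChild): input
After 5 (parentNode): ol
After 6 (firstChild): img
After 7 (previousSibling): img (no-op, stayed)
After 8 (parentNode): ol
After 9 (firstChild): img
After 10 (nextSibling): html
After 11 (previousSibling): img
After 12 (parentNode): ol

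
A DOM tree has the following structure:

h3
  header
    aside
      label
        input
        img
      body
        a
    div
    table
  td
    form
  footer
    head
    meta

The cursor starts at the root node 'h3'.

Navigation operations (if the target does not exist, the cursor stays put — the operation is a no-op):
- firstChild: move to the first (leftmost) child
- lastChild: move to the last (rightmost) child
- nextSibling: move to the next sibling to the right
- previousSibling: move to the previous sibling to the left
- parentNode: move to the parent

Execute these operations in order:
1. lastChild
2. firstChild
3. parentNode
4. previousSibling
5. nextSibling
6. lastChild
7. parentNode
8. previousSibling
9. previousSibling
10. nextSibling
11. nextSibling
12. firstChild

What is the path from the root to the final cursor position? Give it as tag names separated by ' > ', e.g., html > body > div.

Answer: h3 > footer > head

Derivation:
After 1 (lastChild): footer
After 2 (firstChild): head
After 3 (parentNode): footer
After 4 (previousSibling): td
After 5 (nextSibling): footer
After 6 (lastChild): meta
After 7 (parentNode): footer
After 8 (previousSibling): td
After 9 (previousSibling): header
After 10 (nextSibling): td
After 11 (nextSibling): footer
After 12 (firstChild): head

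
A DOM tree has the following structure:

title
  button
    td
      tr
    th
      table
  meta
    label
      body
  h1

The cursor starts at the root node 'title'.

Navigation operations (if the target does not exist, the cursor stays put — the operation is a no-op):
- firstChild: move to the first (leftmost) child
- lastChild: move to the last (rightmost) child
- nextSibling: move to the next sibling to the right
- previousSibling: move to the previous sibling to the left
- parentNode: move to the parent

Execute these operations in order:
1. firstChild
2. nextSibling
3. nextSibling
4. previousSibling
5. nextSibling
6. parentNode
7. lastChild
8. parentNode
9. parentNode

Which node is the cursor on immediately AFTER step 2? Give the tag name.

Answer: meta

Derivation:
After 1 (firstChild): button
After 2 (nextSibling): meta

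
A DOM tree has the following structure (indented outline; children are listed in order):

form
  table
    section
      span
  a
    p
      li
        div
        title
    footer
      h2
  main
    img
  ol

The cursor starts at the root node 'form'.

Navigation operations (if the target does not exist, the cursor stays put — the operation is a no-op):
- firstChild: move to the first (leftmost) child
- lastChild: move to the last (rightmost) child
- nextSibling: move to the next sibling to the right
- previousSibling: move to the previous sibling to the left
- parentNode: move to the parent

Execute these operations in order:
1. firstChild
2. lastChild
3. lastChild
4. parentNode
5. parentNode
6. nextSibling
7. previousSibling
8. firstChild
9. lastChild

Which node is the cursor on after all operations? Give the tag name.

After 1 (firstChild): table
After 2 (lastChild): section
After 3 (lastChild): span
After 4 (parentNode): section
After 5 (parentNode): table
After 6 (nextSibling): a
After 7 (previousSibling): table
After 8 (firstChild): section
After 9 (lastChild): span

Answer: span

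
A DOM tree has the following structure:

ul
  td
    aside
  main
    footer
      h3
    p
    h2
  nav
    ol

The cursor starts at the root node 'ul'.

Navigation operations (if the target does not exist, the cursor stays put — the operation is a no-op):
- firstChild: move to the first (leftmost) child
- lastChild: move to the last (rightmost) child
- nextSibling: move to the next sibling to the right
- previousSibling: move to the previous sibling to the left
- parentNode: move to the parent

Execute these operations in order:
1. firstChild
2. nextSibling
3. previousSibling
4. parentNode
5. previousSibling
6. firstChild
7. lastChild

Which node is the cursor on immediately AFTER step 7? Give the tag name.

After 1 (firstChild): td
After 2 (nextSibling): main
After 3 (previousSibling): td
After 4 (parentNode): ul
After 5 (previousSibling): ul (no-op, stayed)
After 6 (firstChild): td
After 7 (lastChild): aside

Answer: aside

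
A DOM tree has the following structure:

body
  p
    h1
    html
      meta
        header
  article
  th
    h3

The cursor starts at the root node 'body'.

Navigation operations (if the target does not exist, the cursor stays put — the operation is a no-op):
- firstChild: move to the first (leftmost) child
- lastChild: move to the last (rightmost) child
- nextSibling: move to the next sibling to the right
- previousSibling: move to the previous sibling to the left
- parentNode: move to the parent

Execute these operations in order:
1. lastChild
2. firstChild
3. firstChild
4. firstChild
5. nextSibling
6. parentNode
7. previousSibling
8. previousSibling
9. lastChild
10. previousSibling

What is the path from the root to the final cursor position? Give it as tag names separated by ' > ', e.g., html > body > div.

After 1 (lastChild): th
After 2 (firstChild): h3
After 3 (firstChild): h3 (no-op, stayed)
After 4 (firstChild): h3 (no-op, stayed)
After 5 (nextSibling): h3 (no-op, stayed)
After 6 (parentNode): th
After 7 (previousSibling): article
After 8 (previousSibling): p
After 9 (lastChild): html
After 10 (previousSibling): h1

Answer: body > p > h1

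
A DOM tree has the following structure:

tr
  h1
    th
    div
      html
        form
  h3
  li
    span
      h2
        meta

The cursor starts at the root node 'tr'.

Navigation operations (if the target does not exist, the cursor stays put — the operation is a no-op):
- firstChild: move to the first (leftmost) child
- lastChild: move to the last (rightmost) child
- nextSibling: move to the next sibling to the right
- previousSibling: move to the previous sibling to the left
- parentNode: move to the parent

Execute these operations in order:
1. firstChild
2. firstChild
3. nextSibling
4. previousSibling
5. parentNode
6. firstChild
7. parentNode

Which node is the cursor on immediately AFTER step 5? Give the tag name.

Answer: h1

Derivation:
After 1 (firstChild): h1
After 2 (firstChild): th
After 3 (nextSibling): div
After 4 (previousSibling): th
After 5 (parentNode): h1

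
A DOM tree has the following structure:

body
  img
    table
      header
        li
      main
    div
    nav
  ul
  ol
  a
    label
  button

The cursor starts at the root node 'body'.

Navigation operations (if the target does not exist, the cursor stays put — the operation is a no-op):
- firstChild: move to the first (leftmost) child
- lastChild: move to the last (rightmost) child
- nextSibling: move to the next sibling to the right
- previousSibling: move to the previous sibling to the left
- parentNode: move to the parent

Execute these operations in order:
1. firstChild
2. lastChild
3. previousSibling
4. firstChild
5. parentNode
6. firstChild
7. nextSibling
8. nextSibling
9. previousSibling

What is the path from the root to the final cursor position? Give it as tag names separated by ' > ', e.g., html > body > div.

After 1 (firstChild): img
After 2 (lastChild): nav
After 3 (previousSibling): div
After 4 (firstChild): div (no-op, stayed)
After 5 (parentNode): img
After 6 (firstChild): table
After 7 (nextSibling): div
After 8 (nextSibling): nav
After 9 (previousSibling): div

Answer: body > img > div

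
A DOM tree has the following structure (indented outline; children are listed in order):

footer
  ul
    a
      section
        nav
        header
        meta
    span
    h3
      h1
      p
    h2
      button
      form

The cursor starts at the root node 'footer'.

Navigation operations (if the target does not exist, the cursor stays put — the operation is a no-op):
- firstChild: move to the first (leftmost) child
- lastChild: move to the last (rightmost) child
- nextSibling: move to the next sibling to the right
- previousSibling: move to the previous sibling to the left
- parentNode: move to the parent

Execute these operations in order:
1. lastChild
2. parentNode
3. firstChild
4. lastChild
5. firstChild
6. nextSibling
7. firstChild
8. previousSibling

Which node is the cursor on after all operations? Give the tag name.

After 1 (lastChild): ul
After 2 (parentNode): footer
After 3 (firstChild): ul
After 4 (lastChild): h2
After 5 (firstChild): button
After 6 (nextSibling): form
After 7 (firstChild): form (no-op, stayed)
After 8 (previousSibling): button

Answer: button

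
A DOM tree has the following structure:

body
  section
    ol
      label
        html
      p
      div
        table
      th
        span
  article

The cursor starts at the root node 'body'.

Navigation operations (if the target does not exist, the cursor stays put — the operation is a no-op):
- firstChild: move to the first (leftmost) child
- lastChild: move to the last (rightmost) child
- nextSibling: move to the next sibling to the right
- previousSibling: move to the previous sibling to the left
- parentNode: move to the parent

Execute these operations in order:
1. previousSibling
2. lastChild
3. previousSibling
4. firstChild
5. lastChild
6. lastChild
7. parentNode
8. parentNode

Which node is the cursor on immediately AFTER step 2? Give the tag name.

Answer: article

Derivation:
After 1 (previousSibling): body (no-op, stayed)
After 2 (lastChild): article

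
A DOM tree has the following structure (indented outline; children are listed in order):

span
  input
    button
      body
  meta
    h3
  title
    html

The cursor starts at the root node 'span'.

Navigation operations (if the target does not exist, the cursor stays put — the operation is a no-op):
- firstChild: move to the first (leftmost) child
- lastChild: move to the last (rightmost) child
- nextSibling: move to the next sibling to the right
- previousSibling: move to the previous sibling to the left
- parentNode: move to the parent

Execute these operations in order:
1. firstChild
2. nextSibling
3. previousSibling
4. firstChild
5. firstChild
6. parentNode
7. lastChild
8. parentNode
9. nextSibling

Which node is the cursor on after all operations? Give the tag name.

After 1 (firstChild): input
After 2 (nextSibling): meta
After 3 (previousSibling): input
After 4 (firstChild): button
After 5 (firstChild): body
After 6 (parentNode): button
After 7 (lastChild): body
After 8 (parentNode): button
After 9 (nextSibling): button (no-op, stayed)

Answer: button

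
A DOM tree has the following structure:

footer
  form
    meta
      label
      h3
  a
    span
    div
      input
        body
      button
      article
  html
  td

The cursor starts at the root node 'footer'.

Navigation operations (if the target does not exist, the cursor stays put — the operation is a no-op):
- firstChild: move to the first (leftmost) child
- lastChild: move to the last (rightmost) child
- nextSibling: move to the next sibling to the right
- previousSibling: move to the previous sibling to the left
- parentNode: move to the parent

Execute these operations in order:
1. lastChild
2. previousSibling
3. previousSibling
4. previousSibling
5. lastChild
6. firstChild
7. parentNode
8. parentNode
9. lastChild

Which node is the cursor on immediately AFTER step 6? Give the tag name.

Answer: label

Derivation:
After 1 (lastChild): td
After 2 (previousSibling): html
After 3 (previousSibling): a
After 4 (previousSibling): form
After 5 (lastChild): meta
After 6 (firstChild): label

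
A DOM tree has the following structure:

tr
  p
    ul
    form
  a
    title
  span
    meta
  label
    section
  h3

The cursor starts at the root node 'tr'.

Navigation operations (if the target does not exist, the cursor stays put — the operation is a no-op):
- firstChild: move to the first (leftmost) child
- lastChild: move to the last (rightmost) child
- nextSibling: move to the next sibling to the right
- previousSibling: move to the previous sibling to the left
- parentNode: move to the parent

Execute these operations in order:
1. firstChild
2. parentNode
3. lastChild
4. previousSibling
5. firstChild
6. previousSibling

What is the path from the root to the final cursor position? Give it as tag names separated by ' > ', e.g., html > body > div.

Answer: tr > label > section

Derivation:
After 1 (firstChild): p
After 2 (parentNode): tr
After 3 (lastChild): h3
After 4 (previousSibling): label
After 5 (firstChild): section
After 6 (previousSibling): section (no-op, stayed)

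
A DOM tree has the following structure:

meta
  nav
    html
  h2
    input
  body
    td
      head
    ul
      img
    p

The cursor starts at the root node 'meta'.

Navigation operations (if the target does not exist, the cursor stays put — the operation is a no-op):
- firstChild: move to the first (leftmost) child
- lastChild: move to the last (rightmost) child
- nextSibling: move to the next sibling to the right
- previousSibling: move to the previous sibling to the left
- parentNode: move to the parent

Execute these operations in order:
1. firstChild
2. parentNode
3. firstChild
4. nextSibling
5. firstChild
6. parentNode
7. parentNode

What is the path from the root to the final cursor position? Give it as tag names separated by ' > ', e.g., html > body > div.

Answer: meta

Derivation:
After 1 (firstChild): nav
After 2 (parentNode): meta
After 3 (firstChild): nav
After 4 (nextSibling): h2
After 5 (firstChild): input
After 6 (parentNode): h2
After 7 (parentNode): meta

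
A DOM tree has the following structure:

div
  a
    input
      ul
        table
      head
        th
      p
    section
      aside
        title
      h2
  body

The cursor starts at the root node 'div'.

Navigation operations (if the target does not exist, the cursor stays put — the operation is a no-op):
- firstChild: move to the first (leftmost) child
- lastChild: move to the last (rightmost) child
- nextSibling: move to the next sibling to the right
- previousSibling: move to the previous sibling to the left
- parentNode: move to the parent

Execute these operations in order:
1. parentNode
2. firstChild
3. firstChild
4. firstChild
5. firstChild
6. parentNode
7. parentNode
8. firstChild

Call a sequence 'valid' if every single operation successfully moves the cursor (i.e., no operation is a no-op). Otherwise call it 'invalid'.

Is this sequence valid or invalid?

Answer: invalid

Derivation:
After 1 (parentNode): div (no-op, stayed)
After 2 (firstChild): a
After 3 (firstChild): input
After 4 (firstChild): ul
After 5 (firstChild): table
After 6 (parentNode): ul
After 7 (parentNode): input
After 8 (firstChild): ul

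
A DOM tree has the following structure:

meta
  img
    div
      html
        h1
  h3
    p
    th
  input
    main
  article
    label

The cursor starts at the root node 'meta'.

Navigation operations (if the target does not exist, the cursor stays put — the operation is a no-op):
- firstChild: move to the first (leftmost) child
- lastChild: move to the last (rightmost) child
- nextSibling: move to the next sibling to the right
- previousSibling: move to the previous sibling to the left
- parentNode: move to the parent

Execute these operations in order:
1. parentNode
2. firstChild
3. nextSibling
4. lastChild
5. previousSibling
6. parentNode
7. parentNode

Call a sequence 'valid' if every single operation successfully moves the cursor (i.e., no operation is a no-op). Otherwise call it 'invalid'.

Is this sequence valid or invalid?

After 1 (parentNode): meta (no-op, stayed)
After 2 (firstChild): img
After 3 (nextSibling): h3
After 4 (lastChild): th
After 5 (previousSibling): p
After 6 (parentNode): h3
After 7 (parentNode): meta

Answer: invalid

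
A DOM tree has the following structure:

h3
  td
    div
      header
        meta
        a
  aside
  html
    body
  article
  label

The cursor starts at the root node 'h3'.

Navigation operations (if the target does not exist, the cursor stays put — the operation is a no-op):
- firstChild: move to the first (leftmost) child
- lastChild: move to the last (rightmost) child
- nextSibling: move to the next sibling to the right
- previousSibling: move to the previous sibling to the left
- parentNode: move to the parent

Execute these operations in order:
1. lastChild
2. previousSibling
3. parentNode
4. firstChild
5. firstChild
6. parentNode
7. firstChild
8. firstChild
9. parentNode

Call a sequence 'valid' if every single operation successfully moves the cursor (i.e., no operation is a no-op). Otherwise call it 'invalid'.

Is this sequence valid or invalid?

After 1 (lastChild): label
After 2 (previousSibling): article
After 3 (parentNode): h3
After 4 (firstChild): td
After 5 (firstChild): div
After 6 (parentNode): td
After 7 (firstChild): div
After 8 (firstChild): header
After 9 (parentNode): div

Answer: valid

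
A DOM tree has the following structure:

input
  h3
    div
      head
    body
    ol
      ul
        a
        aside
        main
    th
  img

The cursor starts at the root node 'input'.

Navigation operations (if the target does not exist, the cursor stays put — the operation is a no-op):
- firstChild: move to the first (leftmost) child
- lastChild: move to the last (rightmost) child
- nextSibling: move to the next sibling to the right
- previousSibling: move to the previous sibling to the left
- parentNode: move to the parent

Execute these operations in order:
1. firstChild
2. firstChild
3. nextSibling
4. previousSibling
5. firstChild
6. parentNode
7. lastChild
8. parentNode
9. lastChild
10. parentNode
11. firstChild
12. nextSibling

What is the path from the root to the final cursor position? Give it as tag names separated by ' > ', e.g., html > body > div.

Answer: input > h3 > div > head

Derivation:
After 1 (firstChild): h3
After 2 (firstChild): div
After 3 (nextSibling): body
After 4 (previousSibling): div
After 5 (firstChild): head
After 6 (parentNode): div
After 7 (lastChild): head
After 8 (parentNode): div
After 9 (lastChild): head
After 10 (parentNode): div
After 11 (firstChild): head
After 12 (nextSibling): head (no-op, stayed)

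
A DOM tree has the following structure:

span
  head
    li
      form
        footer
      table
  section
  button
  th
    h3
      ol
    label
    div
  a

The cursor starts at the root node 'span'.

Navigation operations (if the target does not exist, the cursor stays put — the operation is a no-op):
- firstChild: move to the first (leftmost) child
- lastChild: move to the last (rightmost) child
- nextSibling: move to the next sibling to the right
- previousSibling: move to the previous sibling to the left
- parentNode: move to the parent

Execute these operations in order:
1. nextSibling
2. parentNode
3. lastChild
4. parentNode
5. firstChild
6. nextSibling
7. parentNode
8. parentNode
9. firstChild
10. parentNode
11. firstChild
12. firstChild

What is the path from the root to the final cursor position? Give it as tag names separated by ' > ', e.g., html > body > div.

After 1 (nextSibling): span (no-op, stayed)
After 2 (parentNode): span (no-op, stayed)
After 3 (lastChild): a
After 4 (parentNode): span
After 5 (firstChild): head
After 6 (nextSibling): section
After 7 (parentNode): span
After 8 (parentNode): span (no-op, stayed)
After 9 (firstChild): head
After 10 (parentNode): span
After 11 (firstChild): head
After 12 (firstChild): li

Answer: span > head > li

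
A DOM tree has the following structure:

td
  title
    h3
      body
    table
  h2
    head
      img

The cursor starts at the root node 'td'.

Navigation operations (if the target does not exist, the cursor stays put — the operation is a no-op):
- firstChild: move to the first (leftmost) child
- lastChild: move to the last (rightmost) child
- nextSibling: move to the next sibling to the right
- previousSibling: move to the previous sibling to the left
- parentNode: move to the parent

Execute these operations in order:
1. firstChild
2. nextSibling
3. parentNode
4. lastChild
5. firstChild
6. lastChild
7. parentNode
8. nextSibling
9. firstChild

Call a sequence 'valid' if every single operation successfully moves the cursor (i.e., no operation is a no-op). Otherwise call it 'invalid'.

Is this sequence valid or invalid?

Answer: invalid

Derivation:
After 1 (firstChild): title
After 2 (nextSibling): h2
After 3 (parentNode): td
After 4 (lastChild): h2
After 5 (firstChild): head
After 6 (lastChild): img
After 7 (parentNode): head
After 8 (nextSibling): head (no-op, stayed)
After 9 (firstChild): img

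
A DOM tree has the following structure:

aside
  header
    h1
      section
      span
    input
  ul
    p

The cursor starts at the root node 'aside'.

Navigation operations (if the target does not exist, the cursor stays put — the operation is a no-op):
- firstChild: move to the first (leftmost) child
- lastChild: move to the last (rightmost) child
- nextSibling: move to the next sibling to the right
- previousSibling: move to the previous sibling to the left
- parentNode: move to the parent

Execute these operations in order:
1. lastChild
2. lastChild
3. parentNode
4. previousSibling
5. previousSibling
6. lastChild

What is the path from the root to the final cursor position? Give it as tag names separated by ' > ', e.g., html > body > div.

After 1 (lastChild): ul
After 2 (lastChild): p
After 3 (parentNode): ul
After 4 (previousSibling): header
After 5 (previousSibling): header (no-op, stayed)
After 6 (lastChild): input

Answer: aside > header > input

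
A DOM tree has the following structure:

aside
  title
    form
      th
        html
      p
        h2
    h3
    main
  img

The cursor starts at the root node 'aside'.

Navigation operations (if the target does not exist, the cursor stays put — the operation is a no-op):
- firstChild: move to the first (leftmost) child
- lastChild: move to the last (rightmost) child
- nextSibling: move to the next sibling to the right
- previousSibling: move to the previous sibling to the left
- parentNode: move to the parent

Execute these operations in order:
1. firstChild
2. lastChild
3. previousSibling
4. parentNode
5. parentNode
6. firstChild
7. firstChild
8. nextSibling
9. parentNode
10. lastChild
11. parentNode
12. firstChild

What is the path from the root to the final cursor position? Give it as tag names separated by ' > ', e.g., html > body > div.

Answer: aside > title > form

Derivation:
After 1 (firstChild): title
After 2 (lastChild): main
After 3 (previousSibling): h3
After 4 (parentNode): title
After 5 (parentNode): aside
After 6 (firstChild): title
After 7 (firstChild): form
After 8 (nextSibling): h3
After 9 (parentNode): title
After 10 (lastChild): main
After 11 (parentNode): title
After 12 (firstChild): form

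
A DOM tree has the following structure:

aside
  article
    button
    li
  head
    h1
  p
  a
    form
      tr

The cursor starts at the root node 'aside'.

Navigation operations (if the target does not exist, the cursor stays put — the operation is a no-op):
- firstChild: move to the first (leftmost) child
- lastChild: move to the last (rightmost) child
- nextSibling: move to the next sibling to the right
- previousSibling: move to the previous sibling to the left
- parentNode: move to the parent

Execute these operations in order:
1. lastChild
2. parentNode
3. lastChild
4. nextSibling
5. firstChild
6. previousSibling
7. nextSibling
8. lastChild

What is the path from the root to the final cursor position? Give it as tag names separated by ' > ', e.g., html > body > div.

After 1 (lastChild): a
After 2 (parentNode): aside
After 3 (lastChild): a
After 4 (nextSibling): a (no-op, stayed)
After 5 (firstChild): form
After 6 (previousSibling): form (no-op, stayed)
After 7 (nextSibling): form (no-op, stayed)
After 8 (lastChild): tr

Answer: aside > a > form > tr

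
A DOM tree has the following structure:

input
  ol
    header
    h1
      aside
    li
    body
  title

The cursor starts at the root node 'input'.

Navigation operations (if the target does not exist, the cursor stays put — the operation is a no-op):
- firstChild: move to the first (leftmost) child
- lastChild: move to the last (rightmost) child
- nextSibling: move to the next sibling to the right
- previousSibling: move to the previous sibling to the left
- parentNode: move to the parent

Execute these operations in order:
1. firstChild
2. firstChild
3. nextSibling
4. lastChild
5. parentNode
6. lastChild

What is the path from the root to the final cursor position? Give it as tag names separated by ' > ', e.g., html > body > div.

After 1 (firstChild): ol
After 2 (firstChild): header
After 3 (nextSibling): h1
After 4 (lastChild): aside
After 5 (parentNode): h1
After 6 (lastChild): aside

Answer: input > ol > h1 > aside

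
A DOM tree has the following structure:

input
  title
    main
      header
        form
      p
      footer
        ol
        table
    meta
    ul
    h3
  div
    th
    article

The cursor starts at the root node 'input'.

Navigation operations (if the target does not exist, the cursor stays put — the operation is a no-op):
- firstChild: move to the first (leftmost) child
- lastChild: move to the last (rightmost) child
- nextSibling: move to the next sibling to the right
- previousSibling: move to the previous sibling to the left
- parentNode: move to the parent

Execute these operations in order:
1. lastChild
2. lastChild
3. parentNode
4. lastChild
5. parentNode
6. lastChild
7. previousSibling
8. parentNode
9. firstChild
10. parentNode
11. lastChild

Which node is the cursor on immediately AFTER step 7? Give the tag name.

Answer: th

Derivation:
After 1 (lastChild): div
After 2 (lastChild): article
After 3 (parentNode): div
After 4 (lastChild): article
After 5 (parentNode): div
After 6 (lastChild): article
After 7 (previousSibling): th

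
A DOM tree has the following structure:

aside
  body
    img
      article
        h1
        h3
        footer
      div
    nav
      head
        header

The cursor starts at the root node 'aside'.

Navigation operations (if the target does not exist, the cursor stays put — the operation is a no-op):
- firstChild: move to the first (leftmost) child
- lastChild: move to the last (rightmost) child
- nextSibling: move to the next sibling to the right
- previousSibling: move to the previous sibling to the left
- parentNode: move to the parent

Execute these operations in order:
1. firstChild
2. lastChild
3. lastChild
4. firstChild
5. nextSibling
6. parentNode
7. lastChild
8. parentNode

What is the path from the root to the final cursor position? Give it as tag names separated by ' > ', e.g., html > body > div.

Answer: aside > body > nav > head

Derivation:
After 1 (firstChild): body
After 2 (lastChild): nav
After 3 (lastChild): head
After 4 (firstChild): header
After 5 (nextSibling): header (no-op, stayed)
After 6 (parentNode): head
After 7 (lastChild): header
After 8 (parentNode): head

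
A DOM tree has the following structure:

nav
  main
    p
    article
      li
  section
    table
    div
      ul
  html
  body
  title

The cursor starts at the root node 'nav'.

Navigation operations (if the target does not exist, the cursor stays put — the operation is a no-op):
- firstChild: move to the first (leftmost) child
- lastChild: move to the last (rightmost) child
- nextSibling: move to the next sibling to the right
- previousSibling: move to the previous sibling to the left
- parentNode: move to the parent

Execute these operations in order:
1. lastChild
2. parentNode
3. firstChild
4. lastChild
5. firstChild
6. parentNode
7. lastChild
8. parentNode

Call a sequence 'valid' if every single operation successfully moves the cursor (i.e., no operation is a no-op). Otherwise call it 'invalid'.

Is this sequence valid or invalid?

After 1 (lastChild): title
After 2 (parentNode): nav
After 3 (firstChild): main
After 4 (lastChild): article
After 5 (firstChild): li
After 6 (parentNode): article
After 7 (lastChild): li
After 8 (parentNode): article

Answer: valid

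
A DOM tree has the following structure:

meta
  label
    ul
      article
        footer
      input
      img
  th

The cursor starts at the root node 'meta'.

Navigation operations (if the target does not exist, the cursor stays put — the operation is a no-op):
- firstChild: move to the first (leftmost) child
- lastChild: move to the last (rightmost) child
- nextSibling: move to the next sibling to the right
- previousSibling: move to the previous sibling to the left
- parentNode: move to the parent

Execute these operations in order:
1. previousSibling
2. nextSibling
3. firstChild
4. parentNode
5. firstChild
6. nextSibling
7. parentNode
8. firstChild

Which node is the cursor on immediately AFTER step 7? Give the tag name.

After 1 (previousSibling): meta (no-op, stayed)
After 2 (nextSibling): meta (no-op, stayed)
After 3 (firstChild): label
After 4 (parentNode): meta
After 5 (firstChild): label
After 6 (nextSibling): th
After 7 (parentNode): meta

Answer: meta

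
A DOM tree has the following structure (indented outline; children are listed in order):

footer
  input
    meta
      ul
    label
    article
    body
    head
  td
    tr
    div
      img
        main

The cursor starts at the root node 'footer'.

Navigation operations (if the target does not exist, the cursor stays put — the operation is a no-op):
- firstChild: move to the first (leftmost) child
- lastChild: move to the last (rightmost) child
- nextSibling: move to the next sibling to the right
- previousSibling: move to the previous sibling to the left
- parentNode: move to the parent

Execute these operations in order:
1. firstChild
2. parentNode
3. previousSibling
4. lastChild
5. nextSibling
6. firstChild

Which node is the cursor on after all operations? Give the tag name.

Answer: tr

Derivation:
After 1 (firstChild): input
After 2 (parentNode): footer
After 3 (previousSibling): footer (no-op, stayed)
After 4 (lastChild): td
After 5 (nextSibling): td (no-op, stayed)
After 6 (firstChild): tr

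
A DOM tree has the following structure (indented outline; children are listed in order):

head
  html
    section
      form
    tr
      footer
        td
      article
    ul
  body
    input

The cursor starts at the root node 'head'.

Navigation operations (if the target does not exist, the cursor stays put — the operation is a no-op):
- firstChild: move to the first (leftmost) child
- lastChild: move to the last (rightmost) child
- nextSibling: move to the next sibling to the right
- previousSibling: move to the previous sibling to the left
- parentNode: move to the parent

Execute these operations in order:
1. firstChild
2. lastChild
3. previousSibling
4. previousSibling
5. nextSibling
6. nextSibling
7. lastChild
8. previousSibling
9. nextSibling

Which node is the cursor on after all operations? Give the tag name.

After 1 (firstChild): html
After 2 (lastChild): ul
After 3 (previousSibling): tr
After 4 (previousSibling): section
After 5 (nextSibling): tr
After 6 (nextSibling): ul
After 7 (lastChild): ul (no-op, stayed)
After 8 (previousSibling): tr
After 9 (nextSibling): ul

Answer: ul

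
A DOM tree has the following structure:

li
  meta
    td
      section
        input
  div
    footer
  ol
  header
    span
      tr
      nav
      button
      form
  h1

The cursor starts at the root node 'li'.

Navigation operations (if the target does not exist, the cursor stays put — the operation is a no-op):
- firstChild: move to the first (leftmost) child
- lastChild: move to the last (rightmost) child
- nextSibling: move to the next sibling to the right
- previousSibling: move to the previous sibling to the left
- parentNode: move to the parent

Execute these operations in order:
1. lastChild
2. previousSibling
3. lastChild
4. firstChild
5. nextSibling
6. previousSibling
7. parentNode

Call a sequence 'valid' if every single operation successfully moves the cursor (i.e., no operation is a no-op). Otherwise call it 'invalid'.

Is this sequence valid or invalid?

Answer: valid

Derivation:
After 1 (lastChild): h1
After 2 (previousSibling): header
After 3 (lastChild): span
After 4 (firstChild): tr
After 5 (nextSibling): nav
After 6 (previousSibling): tr
After 7 (parentNode): span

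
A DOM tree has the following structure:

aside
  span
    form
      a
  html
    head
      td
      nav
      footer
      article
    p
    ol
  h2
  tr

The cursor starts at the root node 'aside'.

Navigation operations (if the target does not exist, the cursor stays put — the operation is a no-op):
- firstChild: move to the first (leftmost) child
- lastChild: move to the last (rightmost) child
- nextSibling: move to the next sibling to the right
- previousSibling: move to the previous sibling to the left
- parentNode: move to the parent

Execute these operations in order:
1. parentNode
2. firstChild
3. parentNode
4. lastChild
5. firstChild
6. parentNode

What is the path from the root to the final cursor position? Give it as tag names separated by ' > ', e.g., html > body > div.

Answer: aside

Derivation:
After 1 (parentNode): aside (no-op, stayed)
After 2 (firstChild): span
After 3 (parentNode): aside
After 4 (lastChild): tr
After 5 (firstChild): tr (no-op, stayed)
After 6 (parentNode): aside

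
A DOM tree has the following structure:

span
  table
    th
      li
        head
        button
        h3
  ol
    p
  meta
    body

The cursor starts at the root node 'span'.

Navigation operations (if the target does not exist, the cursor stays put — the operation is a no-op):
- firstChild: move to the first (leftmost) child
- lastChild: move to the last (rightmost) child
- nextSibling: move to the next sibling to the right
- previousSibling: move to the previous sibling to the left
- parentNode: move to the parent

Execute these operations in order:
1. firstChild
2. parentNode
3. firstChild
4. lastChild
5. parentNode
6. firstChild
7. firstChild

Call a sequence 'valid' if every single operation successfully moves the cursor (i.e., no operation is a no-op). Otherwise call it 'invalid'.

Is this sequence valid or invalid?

After 1 (firstChild): table
After 2 (parentNode): span
After 3 (firstChild): table
After 4 (lastChild): th
After 5 (parentNode): table
After 6 (firstChild): th
After 7 (firstChild): li

Answer: valid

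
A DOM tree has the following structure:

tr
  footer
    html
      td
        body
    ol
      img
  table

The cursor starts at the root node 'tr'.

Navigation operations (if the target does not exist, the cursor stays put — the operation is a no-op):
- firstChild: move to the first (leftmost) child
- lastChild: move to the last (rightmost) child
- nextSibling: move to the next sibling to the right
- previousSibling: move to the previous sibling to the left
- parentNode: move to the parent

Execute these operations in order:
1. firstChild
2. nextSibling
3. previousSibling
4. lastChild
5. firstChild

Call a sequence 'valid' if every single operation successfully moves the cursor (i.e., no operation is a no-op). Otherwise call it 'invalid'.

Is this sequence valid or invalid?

Answer: valid

Derivation:
After 1 (firstChild): footer
After 2 (nextSibling): table
After 3 (previousSibling): footer
After 4 (lastChild): ol
After 5 (firstChild): img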